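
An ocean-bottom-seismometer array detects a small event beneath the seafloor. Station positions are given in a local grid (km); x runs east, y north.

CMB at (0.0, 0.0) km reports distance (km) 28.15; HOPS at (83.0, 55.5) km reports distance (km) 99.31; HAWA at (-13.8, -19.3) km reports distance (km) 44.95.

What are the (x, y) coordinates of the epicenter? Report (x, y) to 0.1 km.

x ≈ -11.7 km, y ≈ 25.6 km

Circle about each station: x² + y² = 28.15²; (x − 83.0)² + (y − 55.5)² = 99.31²; (x + 13.8)² + (y + 19.3)² = 44.95².
Subtracting the CMB equation from the HOPS and HAWA equations removes the quadratic terms:
166.0 x + 111.0 y = 899.20
-27.6 x − 38.6 y = -665.15
Solving the 2×2 system: x ≈ -11.7, y ≈ 25.6 km.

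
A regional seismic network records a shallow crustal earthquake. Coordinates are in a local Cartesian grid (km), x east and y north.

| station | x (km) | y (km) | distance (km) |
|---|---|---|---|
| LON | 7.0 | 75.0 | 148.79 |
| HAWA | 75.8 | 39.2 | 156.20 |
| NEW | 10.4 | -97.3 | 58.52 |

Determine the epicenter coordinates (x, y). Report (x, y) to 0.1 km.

(-39.3, -66.4)

Circle about each station: (x − 7.0)² + (y − 75.0)² = 148.79²; (x − 75.8)² + (y − 39.2)² = 156.20²; (x − 10.4)² + (y + 97.3)² = 58.52².
Subtracting the LON equation from the HAWA and NEW equations removes the quadratic terms:
137.6 x − 71.6 y = -651.70
6.8 x − 344.6 y = 22615.32
Solving the 2×2 system: x ≈ -39.3, y ≈ -66.4 km.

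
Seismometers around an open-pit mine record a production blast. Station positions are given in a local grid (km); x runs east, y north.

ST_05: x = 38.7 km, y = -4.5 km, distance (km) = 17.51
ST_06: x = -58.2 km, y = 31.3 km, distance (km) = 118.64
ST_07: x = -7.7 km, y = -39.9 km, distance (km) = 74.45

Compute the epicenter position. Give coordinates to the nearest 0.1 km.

Circle about each station: (x − 38.7)² + (y + 4.5)² = 17.51²; (x + 58.2)² + (y − 31.3)² = 118.64²; (x + 7.7)² + (y + 39.9)² = 74.45².
Subtracting pairs of circle equations eliminates x²+y² and gives linear equations (the radical axes):
-193.8 x + 71.6 y = -10919.86
-92.8 x − 70.8 y = -5102.84
Solving the 2×2 system: x ≈ 55.9, y ≈ -1.2 km.
Check against ST_05 (with the unrounded x, y): √((x − 38.7)²+(y + 4.5)²) = 17.52 ≈ 17.51 km. ✓

(55.9, -1.2)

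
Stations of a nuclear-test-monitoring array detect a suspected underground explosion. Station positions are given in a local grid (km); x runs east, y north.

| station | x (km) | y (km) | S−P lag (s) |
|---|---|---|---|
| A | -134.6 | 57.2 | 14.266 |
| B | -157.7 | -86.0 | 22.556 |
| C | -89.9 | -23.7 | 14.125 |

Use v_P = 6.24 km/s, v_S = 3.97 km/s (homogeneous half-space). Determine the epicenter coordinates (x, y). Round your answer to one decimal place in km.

x ≈ 18.4 km, y ≈ 86.0 km

Distance from S−P lag: d = Δt · v_P v_S / (v_P − v_S) = Δt · (6.24·3.97)/(6.24−3.97) ≈ 10.9131·Δt.
So d_A = 155.69, d_B = 246.16, d_C = 154.15 km.
Circle about each station: (x + 134.6)² + (y − 57.2)² = 155.69²; (x + 157.7)² + (y + 86.0)² = 246.16²; (x + 89.9)² + (y + 23.7)² = 154.15².
Subtracting the A equation from the B and C equations removes the quadratic terms:
-46.2 x − 286.4 y = -25479.08
89.4 x − 161.8 y = -12268.15
Solving the 2×2 system: x ≈ 18.4, y ≈ 86.0 km.
Check against A (with the unrounded x, y): √((x + 134.6)²+(y − 57.2)²) = 155.69 ≈ 155.69 km. ✓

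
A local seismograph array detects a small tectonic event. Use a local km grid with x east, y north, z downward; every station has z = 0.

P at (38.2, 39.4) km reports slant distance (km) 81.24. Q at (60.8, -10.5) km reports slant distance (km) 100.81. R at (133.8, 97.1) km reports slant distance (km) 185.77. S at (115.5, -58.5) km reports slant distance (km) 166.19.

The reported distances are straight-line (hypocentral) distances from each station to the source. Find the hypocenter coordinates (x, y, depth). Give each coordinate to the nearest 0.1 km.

Each station gives a sphere (x−x_i)² + (y−y_i)² + z² = d_i² (stations at z=0).
Subtracting the P sphere from Q and R: z² cancels, leaving linear equations in x and y:
45.2 x − 99.8 y = -2767.43
191.2 x + 115.4 y = -3591.31
Solving: x ≈ -27.894, y ≈ 15.096 km (keep extra digits for the depth step; rounded: -27.9, 15.1).
Then from the P sphere: z² = 81.24² − (x − 38.2)² − (y − 39.4)² with x = -27.894, y = 15.096, so z ≈ 40.507 ≈ 40.5 km.

(-27.9, 15.1, 40.5)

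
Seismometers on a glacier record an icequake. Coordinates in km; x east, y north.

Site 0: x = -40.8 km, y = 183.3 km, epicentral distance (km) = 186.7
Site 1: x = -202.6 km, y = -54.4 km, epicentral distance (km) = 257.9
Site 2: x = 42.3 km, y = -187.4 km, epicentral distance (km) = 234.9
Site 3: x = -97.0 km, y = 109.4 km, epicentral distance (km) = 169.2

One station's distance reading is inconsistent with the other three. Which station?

Solve using three stations at a time. Using Site 0, Site 1, Site 3 (subtract circle equations pairwise → linear system) gives (x, y) ≈ (45.3, 17.4).
Distances from that point to each station vs reported:
  Site 0: calculated 187.0 vs reported 186.7 → residual 0.3 km
  Site 1: calculated 258.1 vs reported 257.9 → residual 0.2 km
  Site 2: calculated 204.8 vs reported 234.9 → residual 30.1 km
  Site 3: calculated 169.5 vs reported 169.2 → residual 0.3 km
Site 0, Site 1, Site 3 are mutually consistent (residuals ≈ 0); Site 2 is off by 30.1 km.

Site 2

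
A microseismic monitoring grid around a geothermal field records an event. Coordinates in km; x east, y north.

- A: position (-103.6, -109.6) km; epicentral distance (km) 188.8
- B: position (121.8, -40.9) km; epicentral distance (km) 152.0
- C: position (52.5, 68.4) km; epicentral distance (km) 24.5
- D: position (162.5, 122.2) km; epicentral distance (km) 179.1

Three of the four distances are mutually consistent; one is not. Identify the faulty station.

Solve using three stations at a time. Using A, B, D (subtract circle equations pairwise → linear system) gives (x, y) ≈ (-0.9, 48.8).
Distances from that point to each station vs reported:
  A: calculated 188.8 vs reported 188.8 → residual 0.0 km
  B: calculated 152.0 vs reported 152.0 → residual 0.0 km
  C: calculated 56.9 vs reported 24.5 → residual 32.4 km
  D: calculated 179.1 vs reported 179.1 → residual 0.0 km
A, B, D are mutually consistent (residuals ≈ 0); C is off by 32.4 km.

C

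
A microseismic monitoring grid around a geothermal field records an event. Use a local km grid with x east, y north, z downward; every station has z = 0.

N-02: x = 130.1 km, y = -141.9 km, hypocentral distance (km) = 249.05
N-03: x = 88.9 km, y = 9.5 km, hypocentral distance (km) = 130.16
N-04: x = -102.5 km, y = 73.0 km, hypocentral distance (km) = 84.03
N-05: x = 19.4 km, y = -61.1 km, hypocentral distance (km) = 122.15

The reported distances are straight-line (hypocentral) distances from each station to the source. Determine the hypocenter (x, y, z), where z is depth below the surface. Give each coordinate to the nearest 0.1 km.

Each station gives a sphere (x−x_i)² + (y−y_i)² + z² = d_i² (stations at z=0).
Subtracting the N-02 sphere from N-03 and N-04: z² cancels, leaving linear equations in x and y:
-82.4 x + 302.8 y = 16016.12
-465.2 x + 429.8 y = 33738.49
Solving: x ≈ -31.602, y ≈ 44.294 km (keep extra digits for the depth step; rounded: -31.6, 44.3).
Then from the N-02 sphere: z² = 249.05² − (x − 130.1)² − (y + 141.9)² with x = -31.602, y = 44.294, so z ≈ 34.787 ≈ 34.8 km.

(-31.6, 44.3, 34.8)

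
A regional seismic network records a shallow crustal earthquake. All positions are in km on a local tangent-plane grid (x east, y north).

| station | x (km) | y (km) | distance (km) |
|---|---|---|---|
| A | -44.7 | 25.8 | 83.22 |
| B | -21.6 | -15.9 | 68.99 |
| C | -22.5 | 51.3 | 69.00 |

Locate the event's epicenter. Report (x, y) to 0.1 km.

x ≈ 38.2 km, y ≈ 18.5 km

Circle about each station: (x + 44.7)² + (y − 25.8)² = 83.22²; (x + 21.6)² + (y + 15.9)² = 68.99²; (x + 22.5)² + (y − 51.3)² = 69.00².
Subtracting pairs of circle equations eliminates x²+y² and gives linear equations (the radical axes):
46.2 x − 83.4 y = 221.59
44.4 x + 51.0 y = 2638.78
Solving the 2×2 system: x ≈ 38.2, y ≈ 18.5 km.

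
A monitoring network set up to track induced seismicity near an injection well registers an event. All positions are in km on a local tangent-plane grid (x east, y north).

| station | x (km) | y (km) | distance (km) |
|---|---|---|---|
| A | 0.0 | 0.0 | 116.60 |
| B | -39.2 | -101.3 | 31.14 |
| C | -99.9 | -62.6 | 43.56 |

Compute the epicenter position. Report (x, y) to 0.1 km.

x ≈ -69.4 km, y ≈ -93.7 km

Circle about each station: x² + y² = 116.60²; (x + 39.2)² + (y + 101.3)² = 31.14²; (x + 99.9)² + (y + 62.6)² = 43.56².
Subtracting pairs of circle equations eliminates x²+y² and gives linear equations (the radical axes):
-78.4 x − 202.6 y = 24424.19
-199.8 x − 125.2 y = 25596.86
Solving the 2×2 system: x ≈ -69.4, y ≈ -93.7 km.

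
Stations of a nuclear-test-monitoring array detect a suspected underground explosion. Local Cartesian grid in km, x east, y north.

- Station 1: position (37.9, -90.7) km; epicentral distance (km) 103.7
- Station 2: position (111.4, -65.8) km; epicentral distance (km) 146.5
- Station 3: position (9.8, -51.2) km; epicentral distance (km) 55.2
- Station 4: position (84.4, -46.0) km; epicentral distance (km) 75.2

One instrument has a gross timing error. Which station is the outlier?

Solve using three stations at a time. Using Station 1, Station 2, Station 3 (subtract circle equations pairwise → linear system) gives (x, y) ≈ (-22.5, -6.4).
Distances from that point to each station vs reported:
  Station 1: calculated 103.7 vs reported 103.7 → residual 0.0 km
  Station 2: calculated 146.5 vs reported 146.5 → residual 0.0 km
  Station 3: calculated 55.3 vs reported 55.2 → residual 0.1 km
  Station 4: calculated 114.0 vs reported 75.2 → residual 38.8 km
Station 1, Station 2, Station 3 are mutually consistent (residuals ≈ 0); Station 4 is off by 38.8 km.

Station 4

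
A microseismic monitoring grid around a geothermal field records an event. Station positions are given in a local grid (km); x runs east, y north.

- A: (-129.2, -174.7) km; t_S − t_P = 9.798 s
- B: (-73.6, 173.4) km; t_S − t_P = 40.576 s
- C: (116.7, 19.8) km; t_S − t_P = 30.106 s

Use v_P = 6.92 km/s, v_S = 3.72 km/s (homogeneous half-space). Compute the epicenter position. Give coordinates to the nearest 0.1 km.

Distance from S−P lag: d = Δt · v_P v_S / (v_P − v_S) = Δt · (6.92·3.72)/(6.92−3.72) ≈ 8.0445·Δt.
So d_A = 78.82, d_B = 326.41, d_C = 242.19 km.
Circle about each station: (x + 129.2)² + (y + 174.7)² = 78.82²; (x + 73.6)² + (y − 173.4)² = 326.41²; (x − 116.7)² + (y − 19.8)² = 242.19².
Subtracting pairs of circle equations eliminates x²+y² and gives linear equations (the radical axes):
111.2 x + 696.2 y = -112059.11
491.8 x + 389.0 y = -85645.20
Solving the 2×2 system: x ≈ -53.6, y ≈ -152.4 km.

(-53.6, -152.4)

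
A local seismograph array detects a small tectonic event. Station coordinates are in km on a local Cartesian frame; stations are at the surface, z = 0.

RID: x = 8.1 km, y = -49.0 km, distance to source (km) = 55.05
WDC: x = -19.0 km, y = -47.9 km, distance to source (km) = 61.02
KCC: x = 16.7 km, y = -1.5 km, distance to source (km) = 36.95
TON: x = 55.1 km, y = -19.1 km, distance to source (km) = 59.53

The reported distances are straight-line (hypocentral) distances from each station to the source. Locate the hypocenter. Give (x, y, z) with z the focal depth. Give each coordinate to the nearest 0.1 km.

Each station gives a sphere (x−x_i)² + (y−y_i)² + z² = d_i² (stations at z=0).
Subtracting the RID sphere from WDC and KCC: z² cancels, leaving linear equations in x and y:
-54.2 x + 2.2 y = -504.14
17.2 x + 95.0 y = -520.27
Solving: x ≈ 9.013, y ≈ -7.108 km (keep extra digits for the depth step; rounded: 9.0, -7.1).
Then from the RID sphere: z² = 55.05² − (x − 8.1)² − (y + 49.0)² with x = 9.013, y = -7.108, so z ≈ 35.703 ≈ 35.7 km.

x ≈ 9.0 km, y ≈ -7.1 km, depth ≈ 35.7 km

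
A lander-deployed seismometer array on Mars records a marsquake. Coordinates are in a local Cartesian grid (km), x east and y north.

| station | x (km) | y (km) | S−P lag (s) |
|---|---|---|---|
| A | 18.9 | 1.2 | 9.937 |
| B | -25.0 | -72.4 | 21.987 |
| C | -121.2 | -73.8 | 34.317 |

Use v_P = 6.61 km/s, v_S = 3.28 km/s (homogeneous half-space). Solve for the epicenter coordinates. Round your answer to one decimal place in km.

Distance from S−P lag: d = Δt · v_P v_S / (v_P − v_S) = Δt · (6.61·3.28)/(6.61−3.28) ≈ 6.5108·Δt.
So d_A = 64.70, d_B = 143.15, d_C = 223.43 km.
Circle about each station: (x − 18.9)² + (y − 1.2)² = 64.70²; (x + 25.0)² + (y + 72.4)² = 143.15²; (x + 121.2)² + (y + 73.8)² = 223.43².
Subtracting pairs of circle equations eliminates x²+y² and gives linear equations (the radical axes):
-87.8 x − 147.2 y = -10797.72
-280.2 x − 150.0 y = -25957.64
Solving the 2×2 system: x ≈ 78.4, y ≈ 26.6 km.

78.4 km east, 26.6 km north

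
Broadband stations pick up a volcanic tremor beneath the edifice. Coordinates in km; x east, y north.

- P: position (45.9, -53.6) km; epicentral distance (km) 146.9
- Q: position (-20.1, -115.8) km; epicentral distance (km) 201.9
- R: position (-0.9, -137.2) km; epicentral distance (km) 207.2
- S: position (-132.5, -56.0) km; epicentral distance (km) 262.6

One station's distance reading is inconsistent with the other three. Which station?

Solve using three stations at a time. Using Q, R, S (subtract circle equations pairwise → linear system) gives (x, y) ≈ (113.8, 35.7).
Distances from that point to each station vs reported:
  P: calculated 112.2 vs reported 146.9 → residual 34.7 km
  Q: calculated 202.2 vs reported 201.9 → residual 0.3 km
  R: calculated 207.5 vs reported 207.2 → residual 0.3 km
  S: calculated 262.8 vs reported 262.6 → residual 0.2 km
Q, R, S are mutually consistent (residuals ≈ 0); P is off by 34.7 km.

P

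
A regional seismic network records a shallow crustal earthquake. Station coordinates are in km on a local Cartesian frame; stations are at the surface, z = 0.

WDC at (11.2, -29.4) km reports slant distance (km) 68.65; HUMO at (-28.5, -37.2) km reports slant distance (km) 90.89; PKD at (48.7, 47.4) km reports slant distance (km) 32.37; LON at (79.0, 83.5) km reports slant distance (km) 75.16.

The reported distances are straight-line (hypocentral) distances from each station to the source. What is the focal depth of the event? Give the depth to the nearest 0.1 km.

Each station gives a sphere (x−x_i)² + (y−y_i)² + z² = d_i² (stations at z=0).
Subtracting the WDC sphere from HUMO and PKD: z² cancels, leaving linear equations in x and y:
-79.4 x − 15.6 y = -2341.88
75.0 x + 153.6 y = 7293.66
Solving: x ≈ 22.305, y ≈ 36.594 km (keep extra digits for the depth step; rounded: 22.3, 36.6).
Then from the WDC sphere: z² = 68.65² − (x − 11.2)² − (y + 29.4)² with x = 22.305, y = 36.594, so z ≈ 15.307 ≈ 15.3 km.

z ≈ 15.3 km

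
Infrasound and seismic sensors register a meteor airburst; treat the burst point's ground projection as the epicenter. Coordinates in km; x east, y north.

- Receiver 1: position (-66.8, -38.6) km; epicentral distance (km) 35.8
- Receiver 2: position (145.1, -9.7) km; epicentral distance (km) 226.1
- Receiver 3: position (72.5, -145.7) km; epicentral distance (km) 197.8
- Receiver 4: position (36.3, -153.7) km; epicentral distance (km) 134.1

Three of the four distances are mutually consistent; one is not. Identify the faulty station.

Receiver 3

Solve using three stations at a time. Using Receiver 1, Receiver 2, Receiver 4 (subtract circle equations pairwise → linear system) gives (x, y) ≈ (-71.6, -74.1).
Distances from that point to each station vs reported:
  Receiver 1: calculated 35.8 vs reported 35.8 → residual 0.0 km
  Receiver 2: calculated 226.1 vs reported 226.1 → residual 0.0 km
  Receiver 3: calculated 160.9 vs reported 197.8 → residual 36.9 km
  Receiver 4: calculated 134.1 vs reported 134.1 → residual 0.0 km
Receiver 1, Receiver 2, Receiver 4 are mutually consistent (residuals ≈ 0); Receiver 3 is off by 36.9 km.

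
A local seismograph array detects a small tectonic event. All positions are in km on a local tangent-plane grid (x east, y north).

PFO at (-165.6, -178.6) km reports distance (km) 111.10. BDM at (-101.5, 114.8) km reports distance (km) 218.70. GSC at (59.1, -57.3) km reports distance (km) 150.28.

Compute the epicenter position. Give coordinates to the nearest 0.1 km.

Circle about each station: (x + 165.6)² + (y + 178.6)² = 111.10²; (x + 101.5)² + (y − 114.8)² = 218.70²; (x − 59.1)² + (y + 57.3)² = 150.28².
Subtracting the PFO equation from the BDM and GSC equations removes the quadratic terms:
128.2 x + 586.8 y = -71326.51
449.4 x + 242.6 y = -62786.09
Solving the 2×2 system: x ≈ -84.0, y ≈ -103.2 km.
Check against PFO (with the unrounded x, y): √((x + 165.6)²+(y + 178.6)²) = 111.10 ≈ 111.10 km. ✓

-84.0 km east, -103.2 km north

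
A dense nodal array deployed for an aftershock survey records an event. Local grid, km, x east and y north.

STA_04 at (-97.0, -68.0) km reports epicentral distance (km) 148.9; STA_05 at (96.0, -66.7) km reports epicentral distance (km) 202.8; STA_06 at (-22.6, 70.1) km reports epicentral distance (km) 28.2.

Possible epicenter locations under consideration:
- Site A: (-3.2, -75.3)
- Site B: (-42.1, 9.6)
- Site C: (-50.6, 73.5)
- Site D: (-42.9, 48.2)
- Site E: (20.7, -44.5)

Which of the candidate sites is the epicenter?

Site C

For each candidate, compare |candidate − station| to the reported distance:
Site A: residuals STA_04 54.8, STA_05 103.2, STA_06 118.5 → max 118.5 km
Site B: residuals STA_04 53.8, STA_05 45.0, STA_06 35.4 → max 53.8 km
Site C: residuals STA_04 0.0, STA_05 0.0, STA_06 0.0 → max 0.0 km
Site D: residuals STA_04 20.7, STA_05 22.5, STA_06 1.7 → max 22.5 km
Site E: residuals STA_04 28.9, STA_05 124.3, STA_06 94.3 → max 124.3 km
Only Site C has all residuals ≈ 0.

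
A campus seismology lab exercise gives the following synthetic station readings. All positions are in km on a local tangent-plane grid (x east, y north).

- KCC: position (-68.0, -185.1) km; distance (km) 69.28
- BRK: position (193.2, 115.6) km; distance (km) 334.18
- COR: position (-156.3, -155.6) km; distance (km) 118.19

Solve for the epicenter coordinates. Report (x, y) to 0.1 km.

Circle about each station: (x + 68.0)² + (y + 185.1)² = 69.28²; (x − 193.2)² + (y − 115.6)² = 334.18²; (x + 156.3)² + (y + 155.6)² = 118.19².
Subtracting pairs of circle equations eliminates x²+y² and gives linear equations (the radical axes):
522.4 x + 601.4 y = -95072.96
-176.6 x + 59.0 y = 585.88
Solving the 2×2 system: x ≈ -43.5, y ≈ -120.3 km.

x ≈ -43.5 km, y ≈ -120.3 km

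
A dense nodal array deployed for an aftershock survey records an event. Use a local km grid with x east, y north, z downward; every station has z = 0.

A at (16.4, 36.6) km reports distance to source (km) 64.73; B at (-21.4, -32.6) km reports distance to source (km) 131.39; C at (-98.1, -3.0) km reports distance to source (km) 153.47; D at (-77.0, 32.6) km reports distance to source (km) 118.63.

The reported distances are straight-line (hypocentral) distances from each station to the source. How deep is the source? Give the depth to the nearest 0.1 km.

Each station gives a sphere (x−x_i)² + (y−y_i)² + z² = d_i² (stations at z=0).
Subtracting the A sphere from B and C: z² cancels, leaving linear equations in x and y:
-75.6 x − 138.4 y = -13161.16
-229.0 x − 79.2 y = -11338.98
Solving: x ≈ 20.499, y ≈ 83.898 km (keep extra digits for the depth step; rounded: 20.5, 83.9).
Then from the A sphere: z² = 64.73² − (x − 16.4)² − (y − 36.6)² with x = 20.499, y = 83.898, so z ≈ 44.001 ≈ 44.0 km.

44.0 km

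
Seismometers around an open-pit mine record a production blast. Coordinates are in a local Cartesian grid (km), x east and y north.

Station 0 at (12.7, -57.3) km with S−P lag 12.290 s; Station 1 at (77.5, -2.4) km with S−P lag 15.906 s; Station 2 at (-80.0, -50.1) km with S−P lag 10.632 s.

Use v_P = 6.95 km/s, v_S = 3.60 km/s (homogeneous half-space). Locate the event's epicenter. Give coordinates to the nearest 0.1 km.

Distance from S−P lag: d = Δt · v_P v_S / (v_P − v_S) = Δt · (6.95·3.60)/(6.95−3.60) ≈ 7.4687·Δt.
So d_Station 0 = 91.79, d_Station 1 = 118.80, d_Station 2 = 79.41 km.
Circle about each station: (x − 12.7)² + (y + 57.3)² = 91.79²; (x − 77.5)² + (y + 2.4)² = 118.80²; (x + 80.0)² + (y + 50.1)² = 79.41².
Subtracting pairs of circle equations eliminates x²+y² and gives linear equations (the radical axes):
129.6 x + 109.8 y = -3120.61
-185.4 x + 14.4 y = 7584.89
Solving the 2×2 system: x ≈ -39.5, y ≈ 18.2 km.
Check against Station 0 (with the unrounded x, y): √((x − 12.7)²+(y + 57.3)²) = 91.79 ≈ 91.79 km. ✓

(-39.5, 18.2)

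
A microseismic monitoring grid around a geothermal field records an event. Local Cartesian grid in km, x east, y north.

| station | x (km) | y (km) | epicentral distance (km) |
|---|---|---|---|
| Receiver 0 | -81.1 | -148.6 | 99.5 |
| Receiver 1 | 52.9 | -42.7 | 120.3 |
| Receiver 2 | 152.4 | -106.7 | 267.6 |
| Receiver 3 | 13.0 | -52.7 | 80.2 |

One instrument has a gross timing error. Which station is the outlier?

Receiver 2

Solve using three stations at a time. Using Receiver 0, Receiver 1, Receiver 3 (subtract circle equations pairwise → linear system) gives (x, y) ≈ (-67.2, -50.0).
Distances from that point to each station vs reported:
  Receiver 0: calculated 99.6 vs reported 99.5 → residual 0.1 km
  Receiver 1: calculated 120.3 vs reported 120.3 → residual 0.0 km
  Receiver 2: calculated 226.8 vs reported 267.6 → residual 40.8 km
  Receiver 3: calculated 80.3 vs reported 80.2 → residual 0.1 km
Receiver 0, Receiver 1, Receiver 3 are mutually consistent (residuals ≈ 0); Receiver 2 is off by 40.8 km.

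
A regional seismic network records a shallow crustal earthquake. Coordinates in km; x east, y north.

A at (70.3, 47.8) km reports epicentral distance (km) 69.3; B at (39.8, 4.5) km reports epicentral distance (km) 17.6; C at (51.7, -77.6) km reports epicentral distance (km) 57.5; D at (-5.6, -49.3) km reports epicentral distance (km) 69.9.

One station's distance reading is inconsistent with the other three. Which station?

Solve using three stations at a time. Using A, C, D (subtract circle equations pairwise → linear system) gives (x, y) ≈ (58.1, -20.4).
Distances from that point to each station vs reported:
  A: calculated 69.3 vs reported 69.3 → residual 0.0 km
  B: calculated 30.9 vs reported 17.6 → residual 13.3 km
  C: calculated 57.5 vs reported 57.5 → residual 0.0 km
  D: calculated 69.9 vs reported 69.9 → residual 0.0 km
A, C, D are mutually consistent (residuals ≈ 0); B is off by 13.3 km.

B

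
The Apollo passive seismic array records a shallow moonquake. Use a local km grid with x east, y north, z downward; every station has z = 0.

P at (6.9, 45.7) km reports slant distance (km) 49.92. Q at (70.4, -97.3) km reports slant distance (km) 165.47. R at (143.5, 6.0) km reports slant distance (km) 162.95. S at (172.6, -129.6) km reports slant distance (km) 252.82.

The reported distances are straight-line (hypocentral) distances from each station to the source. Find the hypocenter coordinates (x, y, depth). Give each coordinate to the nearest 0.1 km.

x ≈ -8.7 km, y ≈ 40.2 km, depth ≈ 47.1 km

Each station gives a sphere (x−x_i)² + (y−y_i)² + z² = d_i² (stations at z=0).
Subtracting the P sphere from Q and R: z² cancels, leaving linear equations in x and y:
127.0 x − 286.0 y = -12600.96
273.2 x − 79.4 y = -5568.55
Solving: x ≈ -8.701, y ≈ 40.196 km (keep extra digits for the depth step; rounded: -8.7, 40.2).
Then from the P sphere: z² = 49.92² − (x − 6.9)² − (y − 45.7)² with x = -8.701, y = 40.196, so z ≈ 47.099 ≈ 47.1 km.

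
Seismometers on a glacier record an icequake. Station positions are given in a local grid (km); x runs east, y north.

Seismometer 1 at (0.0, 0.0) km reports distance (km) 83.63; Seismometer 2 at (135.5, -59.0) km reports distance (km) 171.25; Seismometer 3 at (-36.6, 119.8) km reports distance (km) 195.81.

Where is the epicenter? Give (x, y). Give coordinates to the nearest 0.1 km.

Circle about each station: x² + y² = 83.63²; (x − 135.5)² + (y + 59.0)² = 171.25²; (x + 36.6)² + (y − 119.8)² = 195.81².
Subtracting the Seismometer 1 equation from the Seismometer 2 and Seismometer 3 equations removes the quadratic terms:
271.0 x − 118.0 y = -491.34
-73.2 x + 239.6 y = -15655.98
Solving the 2×2 system: x ≈ -34.9, y ≈ -76.0 km.
Check against Seismometer 1 (with the unrounded x, y): √(x²+y²) = 83.64 ≈ 83.63 km. ✓

-34.9 km east, -76.0 km north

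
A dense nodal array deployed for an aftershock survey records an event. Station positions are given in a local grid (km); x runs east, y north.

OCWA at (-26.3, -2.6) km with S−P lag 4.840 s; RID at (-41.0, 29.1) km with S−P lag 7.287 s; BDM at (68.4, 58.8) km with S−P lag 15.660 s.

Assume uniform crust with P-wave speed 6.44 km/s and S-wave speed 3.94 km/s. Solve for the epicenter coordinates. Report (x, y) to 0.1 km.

Distance from S−P lag: d = Δt · v_P v_S / (v_P − v_S) = Δt · (6.44·3.94)/(6.44−3.94) ≈ 10.1494·Δt.
So d_OCWA = 49.12, d_RID = 73.96, d_BDM = 158.94 km.
Circle about each station: (x + 26.3)² + (y + 2.6)² = 49.12²; (x + 41.0)² + (y − 29.1)² = 73.96²; (x − 68.4)² + (y − 58.8)² = 158.94².
Subtracting pairs of circle equations eliminates x²+y² and gives linear equations (the radical axes):
-29.4 x + 63.4 y = -1227.95
189.4 x + 122.8 y = -15411.60
Solving the 2×2 system: x ≈ -52.9, y ≈ -43.9 km.

x ≈ -52.9 km, y ≈ -43.9 km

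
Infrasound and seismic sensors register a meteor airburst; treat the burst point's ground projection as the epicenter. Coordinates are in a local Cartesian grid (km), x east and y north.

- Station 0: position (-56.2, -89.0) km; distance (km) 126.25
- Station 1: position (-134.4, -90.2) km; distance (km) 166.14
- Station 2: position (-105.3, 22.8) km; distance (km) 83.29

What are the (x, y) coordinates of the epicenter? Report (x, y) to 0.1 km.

-22.6 km east, 32.7 km north

Circle about each station: (x + 56.2)² + (y + 89.0)² = 126.25²; (x + 134.4)² + (y + 90.2)² = 166.14²; (x + 105.3)² + (y − 22.8)² = 83.29².
Subtracting the Station 0 equation from the Station 1 and Station 2 equations removes the quadratic terms:
-156.4 x − 2.4 y = 3456.52
-98.2 x + 223.6 y = 9530.33
Solving the 2×2 system: x ≈ -22.6, y ≈ 32.7 km.
Check against Station 0 (with the unrounded x, y): √((x + 56.2)²+(y + 89.0)²) = 126.25 ≈ 126.25 km. ✓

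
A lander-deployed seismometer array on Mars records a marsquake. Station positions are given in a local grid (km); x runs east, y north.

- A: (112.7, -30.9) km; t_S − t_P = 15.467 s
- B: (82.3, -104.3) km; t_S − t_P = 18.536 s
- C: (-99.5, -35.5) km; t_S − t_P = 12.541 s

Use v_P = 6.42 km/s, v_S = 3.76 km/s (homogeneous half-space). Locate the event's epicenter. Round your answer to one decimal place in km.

-10.8 km east, 35.8 km north

Distance from S−P lag: d = Δt · v_P v_S / (v_P − v_S) = Δt · (6.42·3.76)/(6.42−3.76) ≈ 9.0749·Δt.
So d_A = 140.36, d_B = 168.21, d_C = 113.81 km.
Circle about each station: (x − 112.7)² + (y + 30.9)² = 140.36²; (x − 82.3)² + (y + 104.3)² = 168.21²; (x + 99.5)² + (y + 35.5)² = 113.81².
Subtracting the A equation from the B and C equations removes the quadratic terms:
-60.8 x − 146.8 y = -4597.99
-424.4 x − 9.2 y = 4252.61
Solving the 2×2 system: x ≈ -10.8, y ≈ 35.8 km.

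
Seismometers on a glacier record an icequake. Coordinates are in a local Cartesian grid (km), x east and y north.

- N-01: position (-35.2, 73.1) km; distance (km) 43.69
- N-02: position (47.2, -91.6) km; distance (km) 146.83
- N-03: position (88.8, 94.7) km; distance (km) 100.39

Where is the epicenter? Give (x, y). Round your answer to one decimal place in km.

(0.2, 47.5)

Circle about each station: (x + 35.2)² + (y − 73.1)² = 43.69²; (x − 47.2)² + (y + 91.6)² = 146.83²; (x − 88.8)² + (y − 94.7)² = 100.39².
Subtracting the N-01 equation from the N-02 and N-03 equations removes the quadratic terms:
164.8 x − 329.4 y = -15614.48
248.0 x + 43.2 y = 2101.54
Solving the 2×2 system: x ≈ 0.2, y ≈ 47.5 km.
Check against N-01 (with the unrounded x, y): √((x + 35.2)²+(y − 73.1)²) = 43.68 ≈ 43.69 km. ✓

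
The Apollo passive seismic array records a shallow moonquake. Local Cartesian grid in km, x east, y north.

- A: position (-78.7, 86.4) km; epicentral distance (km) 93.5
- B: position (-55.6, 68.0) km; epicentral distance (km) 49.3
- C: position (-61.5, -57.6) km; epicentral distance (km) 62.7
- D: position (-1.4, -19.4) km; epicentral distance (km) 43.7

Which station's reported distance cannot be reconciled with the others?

Solve using three stations at a time. Using A, C, D (subtract circle equations pairwise → linear system) gives (x, y) ≈ (-39.9, 1.3).
Distances from that point to each station vs reported:
  A: calculated 93.5 vs reported 93.5 → residual 0.0 km
  B: calculated 68.5 vs reported 49.3 → residual 19.2 km
  C: calculated 62.7 vs reported 62.7 → residual 0.0 km
  D: calculated 43.7 vs reported 43.7 → residual 0.0 km
A, C, D are mutually consistent (residuals ≈ 0); B is off by 19.2 km.

B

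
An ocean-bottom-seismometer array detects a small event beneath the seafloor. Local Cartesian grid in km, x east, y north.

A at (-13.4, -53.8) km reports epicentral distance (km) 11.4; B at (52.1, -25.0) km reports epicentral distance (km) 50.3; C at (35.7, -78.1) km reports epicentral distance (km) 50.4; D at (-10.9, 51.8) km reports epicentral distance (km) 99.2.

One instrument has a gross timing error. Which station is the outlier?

Solve using three stations at a time. Using A, C, D (subtract circle equations pairwise → linear system) gives (x, y) ≈ (-4.1, -47.2).
Distances from that point to each station vs reported:
  A: calculated 11.4 vs reported 11.4 → residual 0.0 km
  B: calculated 60.4 vs reported 50.3 → residual 10.1 km
  C: calculated 50.4 vs reported 50.4 → residual 0.0 km
  D: calculated 99.2 vs reported 99.2 → residual 0.0 km
A, C, D are mutually consistent (residuals ≈ 0); B is off by 10.1 km.

B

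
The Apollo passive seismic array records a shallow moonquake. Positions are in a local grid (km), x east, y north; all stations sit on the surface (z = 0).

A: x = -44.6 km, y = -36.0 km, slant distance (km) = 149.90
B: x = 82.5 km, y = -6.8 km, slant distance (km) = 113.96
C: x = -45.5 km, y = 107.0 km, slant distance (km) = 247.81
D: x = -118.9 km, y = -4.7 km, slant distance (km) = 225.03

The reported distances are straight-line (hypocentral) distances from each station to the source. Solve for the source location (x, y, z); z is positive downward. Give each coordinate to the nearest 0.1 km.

x ≈ 74.3 km, y ≈ -99.9 km, depth ≈ 65.2 km

Each station gives a sphere (x−x_i)² + (y−y_i)² + z² = d_i² (stations at z=0).
Subtracting the A sphere from B and C: z² cancels, leaving linear equations in x and y:
254.2 x + 58.4 y = 13050.46
-1.8 x + 286.0 y = -28705.70
Solving: x ≈ 74.291, y ≈ -99.902 km (keep extra digits for the depth step; rounded: 74.3, -99.9).
Then from the A sphere: z² = 149.90² − (x + 44.6)² − (y + 36.0)² with x = 74.291, y = -99.902, so z ≈ 65.203 ≈ 65.2 km.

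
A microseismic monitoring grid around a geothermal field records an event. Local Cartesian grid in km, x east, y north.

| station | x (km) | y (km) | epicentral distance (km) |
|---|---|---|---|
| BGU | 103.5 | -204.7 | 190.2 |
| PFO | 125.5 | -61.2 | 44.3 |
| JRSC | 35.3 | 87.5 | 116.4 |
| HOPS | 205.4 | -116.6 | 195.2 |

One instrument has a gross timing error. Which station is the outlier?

PFO

Solve using three stations at a time. Using BGU, JRSC, HOPS (subtract circle equations pairwise → linear system) gives (x, y) ≈ (31.0, -28.8).
Distances from that point to each station vs reported:
  BGU: calculated 190.2 vs reported 190.2 → residual 0.0 km
  PFO: calculated 99.9 vs reported 44.3 → residual 55.6 km
  JRSC: calculated 116.4 vs reported 116.4 → residual 0.0 km
  HOPS: calculated 195.2 vs reported 195.2 → residual 0.0 km
BGU, JRSC, HOPS are mutually consistent (residuals ≈ 0); PFO is off by 55.6 km.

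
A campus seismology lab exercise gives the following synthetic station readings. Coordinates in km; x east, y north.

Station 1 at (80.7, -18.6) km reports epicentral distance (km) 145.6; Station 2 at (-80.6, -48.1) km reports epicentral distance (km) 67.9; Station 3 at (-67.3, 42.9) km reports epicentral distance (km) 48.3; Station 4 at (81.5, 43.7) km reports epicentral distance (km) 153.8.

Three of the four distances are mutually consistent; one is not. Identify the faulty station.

Station 2

Solve using three stations at a time. Using Station 1, Station 3, Station 4 (subtract circle equations pairwise → linear system) gives (x, y) ≈ (-64.3, -5.3).
Distances from that point to each station vs reported:
  Station 1: calculated 145.6 vs reported 145.6 → residual 0.0 km
  Station 2: calculated 45.8 vs reported 67.9 → residual 22.1 km
  Station 3: calculated 48.3 vs reported 48.3 → residual 0.0 km
  Station 4: calculated 153.8 vs reported 153.8 → residual 0.0 km
Station 1, Station 3, Station 4 are mutually consistent (residuals ≈ 0); Station 2 is off by 22.1 km.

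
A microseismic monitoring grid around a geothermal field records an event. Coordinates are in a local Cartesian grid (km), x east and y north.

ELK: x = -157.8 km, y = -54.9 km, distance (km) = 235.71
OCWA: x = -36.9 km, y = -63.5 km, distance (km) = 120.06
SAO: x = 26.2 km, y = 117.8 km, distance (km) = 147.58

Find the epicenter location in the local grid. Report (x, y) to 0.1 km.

Circle about each station: (x + 157.8)² + (y + 54.9)² = 235.71²; (x + 36.9)² + (y + 63.5)² = 120.06²; (x − 26.2)² + (y − 117.8)² = 147.58².
Subtracting pairs of circle equations eliminates x²+y² and gives linear equations (the radical axes):
241.8 x − 17.2 y = 18623.81
368.0 x + 345.4 y = 20427.78
Solving the 2×2 system: x ≈ 75.5, y ≈ -21.3 km.

(75.5, -21.3)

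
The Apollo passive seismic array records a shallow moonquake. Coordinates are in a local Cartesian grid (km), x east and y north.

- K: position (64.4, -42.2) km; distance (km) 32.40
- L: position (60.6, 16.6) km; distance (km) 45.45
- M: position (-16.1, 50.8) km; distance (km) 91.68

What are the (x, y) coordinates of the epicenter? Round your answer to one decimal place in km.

38.3 km east, -23.0 km north

Circle about each station: (x − 64.4)² + (y + 42.2)² = 32.40²; (x − 60.6)² + (y − 16.6)² = 45.45²; (x + 16.1)² + (y − 50.8)² = 91.68².
Subtracting the K equation from the L and M equations removes the quadratic terms:
-7.6 x + 117.6 y = -2996.22
-161.0 x + 186.0 y = -10443.81
Solving the 2×2 system: x ≈ 38.3, y ≈ -23.0 km.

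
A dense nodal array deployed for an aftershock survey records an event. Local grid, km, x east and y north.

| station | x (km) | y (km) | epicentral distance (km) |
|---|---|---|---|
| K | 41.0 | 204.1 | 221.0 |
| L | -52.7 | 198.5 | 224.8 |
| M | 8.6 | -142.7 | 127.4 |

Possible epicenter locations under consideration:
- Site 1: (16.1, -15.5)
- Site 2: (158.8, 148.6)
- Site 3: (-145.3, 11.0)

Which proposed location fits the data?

For each candidate, compare |candidate − station| to the reported distance:
Site 1: residuals K 0.0, L 0.0, M 0.0 → max 0.0 km
Site 2: residuals K 90.8, L 7.5, M 200.3 → max 200.3 km
Site 3: residuals K 47.3, L 15.7, M 90.1 → max 90.1 km
Only Site 1 has all residuals ≈ 0.

Site 1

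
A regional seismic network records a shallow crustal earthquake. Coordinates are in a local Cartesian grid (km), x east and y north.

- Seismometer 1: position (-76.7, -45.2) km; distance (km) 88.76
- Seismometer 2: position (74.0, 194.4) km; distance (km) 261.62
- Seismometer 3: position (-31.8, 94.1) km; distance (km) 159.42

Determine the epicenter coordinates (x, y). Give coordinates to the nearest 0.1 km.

Circle about each station: (x + 76.7)² + (y + 45.2)² = 88.76²; (x − 74.0)² + (y − 194.4)² = 261.62²; (x + 31.8)² + (y − 94.1)² = 159.42².
Subtracting the Seismometer 1 equation from the Seismometer 2 and Seismometer 3 equations removes the quadratic terms:
301.4 x + 479.2 y = -25225.26
89.8 x + 278.6 y = -15596.28
Solving the 2×2 system: x ≈ 10.9, y ≈ -59.5 km.

(10.9, -59.5)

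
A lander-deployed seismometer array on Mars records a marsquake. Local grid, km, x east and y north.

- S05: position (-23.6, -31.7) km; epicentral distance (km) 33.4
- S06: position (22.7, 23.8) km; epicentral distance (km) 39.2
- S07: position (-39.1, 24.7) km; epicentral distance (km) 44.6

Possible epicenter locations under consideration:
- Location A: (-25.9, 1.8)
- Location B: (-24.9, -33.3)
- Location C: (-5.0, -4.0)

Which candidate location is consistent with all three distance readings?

For each candidate, compare |candidate − station| to the reported distance:
Location A: residuals S05 0.2, S06 14.1, S07 18.2 → max 18.2 km
Location B: residuals S05 31.3, S06 35.1, S07 15.1 → max 35.1 km
Location C: residuals S05 0.0, S06 0.0, S07 0.0 → max 0.0 km
Only Location C has all residuals ≈ 0.

Location C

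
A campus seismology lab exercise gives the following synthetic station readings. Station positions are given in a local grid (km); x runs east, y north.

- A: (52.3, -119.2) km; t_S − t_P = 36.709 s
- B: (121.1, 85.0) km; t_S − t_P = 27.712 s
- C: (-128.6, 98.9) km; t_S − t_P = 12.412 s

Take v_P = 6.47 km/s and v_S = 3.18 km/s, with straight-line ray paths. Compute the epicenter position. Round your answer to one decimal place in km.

Distance from S−P lag: d = Δt · v_P v_S / (v_P − v_S) = Δt · (6.47·3.18)/(6.47−3.18) ≈ 6.2537·Δt.
So d_A = 229.57, d_B = 173.30, d_C = 77.62 km.
Circle about each station: (x − 52.3)² + (y + 119.2)² = 229.57²; (x − 121.1)² + (y − 85.0)² = 173.30²; (x + 128.6)² + (y − 98.9)² = 77.62².
Subtracting pairs of circle equations eliminates x²+y² and gives linear equations (the radical axes):
137.6 x + 408.4 y = 27615.77
-361.8 x + 436.2 y = 56052.76
Solving the 2×2 system: x ≈ -52.2, y ≈ 85.2 km.

x ≈ -52.2 km, y ≈ 85.2 km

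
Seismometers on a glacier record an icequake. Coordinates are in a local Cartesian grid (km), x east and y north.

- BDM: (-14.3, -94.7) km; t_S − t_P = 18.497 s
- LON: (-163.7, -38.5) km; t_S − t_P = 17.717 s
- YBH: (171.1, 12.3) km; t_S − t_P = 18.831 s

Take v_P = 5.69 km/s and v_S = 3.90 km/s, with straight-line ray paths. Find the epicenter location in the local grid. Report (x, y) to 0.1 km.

-28.0 km east, 134.2 km north

Distance from S−P lag: d = Δt · v_P v_S / (v_P − v_S) = Δt · (5.69·3.90)/(5.69−3.90) ≈ 12.3972·Δt.
So d_BDM = 229.31, d_LON = 219.64, d_YBH = 233.45 km.
Circle about each station: (x + 14.3)² + (y + 94.7)² = 229.31²; (x + 163.7)² + (y + 38.5)² = 219.64²; (x − 171.1)² + (y − 12.3)² = 233.45².
Subtracting pairs of circle equations eliminates x²+y² and gives linear equations (the radical axes):
-298.8 x + 112.4 y = 23448.71
370.8 x + 214.0 y = 18338.09
Solving the 2×2 system: x ≈ -28.0, y ≈ 134.2 km.
Check against BDM (with the unrounded x, y): √((x + 14.3)²+(y + 94.7)²) = 229.31 ≈ 229.31 km. ✓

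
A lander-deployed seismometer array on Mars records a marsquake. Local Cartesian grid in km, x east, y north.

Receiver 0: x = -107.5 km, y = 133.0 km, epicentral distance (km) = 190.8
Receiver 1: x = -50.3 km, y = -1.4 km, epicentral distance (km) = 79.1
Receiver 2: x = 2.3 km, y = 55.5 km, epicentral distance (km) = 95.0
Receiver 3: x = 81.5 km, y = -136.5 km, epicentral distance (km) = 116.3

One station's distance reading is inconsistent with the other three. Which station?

Solve using three stations at a time. Using Receiver 1, Receiver 2, Receiver 3 (subtract circle equations pairwise → linear system) gives (x, y) ≈ (19.9, -37.9).
Distances from that point to each station vs reported:
  Receiver 0: calculated 213.1 vs reported 190.8 → residual 22.3 km
  Receiver 1: calculated 79.1 vs reported 79.1 → residual 0.0 km
  Receiver 2: calculated 95.0 vs reported 95.0 → residual 0.0 km
  Receiver 3: calculated 116.3 vs reported 116.3 → residual 0.0 km
Receiver 1, Receiver 2, Receiver 3 are mutually consistent (residuals ≈ 0); Receiver 0 is off by 22.3 km.

Receiver 0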